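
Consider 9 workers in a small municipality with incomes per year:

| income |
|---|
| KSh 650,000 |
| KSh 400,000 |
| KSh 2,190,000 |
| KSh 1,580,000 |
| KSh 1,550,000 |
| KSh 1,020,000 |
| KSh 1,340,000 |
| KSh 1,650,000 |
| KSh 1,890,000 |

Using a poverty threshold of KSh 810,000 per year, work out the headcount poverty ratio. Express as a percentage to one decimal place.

22.2%

2 of the 9 workers have income below KSh 810,000.
H = 2/9 = 22.2%.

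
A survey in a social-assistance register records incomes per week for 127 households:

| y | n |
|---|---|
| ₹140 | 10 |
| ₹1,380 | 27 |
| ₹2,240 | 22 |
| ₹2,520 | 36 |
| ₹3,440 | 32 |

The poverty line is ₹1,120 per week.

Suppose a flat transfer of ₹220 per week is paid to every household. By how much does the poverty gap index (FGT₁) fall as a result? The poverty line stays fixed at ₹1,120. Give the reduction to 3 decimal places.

0.015

Before: below the line — 10×₹140; poverty gap index (FGT₁) = 0.06890.
After the ₹220 transfer: below the line — 10×₹360; poverty gap index (FGT₁) = 0.05343.
Reduction = 0.06890 − 0.05343 = 0.015.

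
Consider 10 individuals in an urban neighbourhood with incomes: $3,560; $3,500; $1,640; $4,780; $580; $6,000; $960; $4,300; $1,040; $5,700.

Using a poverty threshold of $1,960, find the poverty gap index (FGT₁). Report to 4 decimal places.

0.1847

Incomes under z: $580, $960, $1,040, $1,640 (q = 4 of N = 10).
Shortfall ratios: (1960−580)/1960 = 0.7041; (1960−960)/1960 = 0.5102; (1960−1040)/1960 = 0.4694; (1960−1640)/1960 = 0.1633.
Σ = 1.846939. Dividing by the full population N = 10 gives P₁ = 0.1847.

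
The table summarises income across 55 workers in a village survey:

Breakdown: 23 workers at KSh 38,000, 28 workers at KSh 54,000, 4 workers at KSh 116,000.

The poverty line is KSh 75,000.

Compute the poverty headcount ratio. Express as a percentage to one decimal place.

92.7%

51 of the 55 workers have income below KSh 75,000.
H = 51/55 = 92.7%.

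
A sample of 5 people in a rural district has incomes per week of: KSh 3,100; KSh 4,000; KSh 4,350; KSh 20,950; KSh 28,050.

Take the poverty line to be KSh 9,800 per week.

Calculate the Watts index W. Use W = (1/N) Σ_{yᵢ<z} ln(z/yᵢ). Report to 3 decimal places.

Incomes under z: KSh 3,100, KSh 4,000, KSh 4,350 (q = 3 of N = 5).
ln(z/y) terms: ln(9800/3100) = 1.1510; ln(9800/4000) = 0.8961; ln(9800/4350) = 0.8122.
W = 2.859275 / 5 = 0.572.

0.572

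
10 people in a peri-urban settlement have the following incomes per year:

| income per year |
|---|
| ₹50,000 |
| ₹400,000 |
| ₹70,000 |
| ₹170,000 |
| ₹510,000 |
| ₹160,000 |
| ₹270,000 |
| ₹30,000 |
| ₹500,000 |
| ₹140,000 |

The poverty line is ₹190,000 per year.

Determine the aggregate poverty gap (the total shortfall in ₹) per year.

Poor units: ₹30,000, ₹50,000, ₹70,000, ₹140,000, ₹160,000, ₹170,000 (q = 6 of N = 10).
Individual gaps: 190000−30000 = 160000; 190000−50000 = 140000; 190000−70000 = 120000; 190000−140000 = 50000; 190000−160000 = 30000; 190000−170000 = 20000.
Aggregate gap = ₹520,000.

₹520,000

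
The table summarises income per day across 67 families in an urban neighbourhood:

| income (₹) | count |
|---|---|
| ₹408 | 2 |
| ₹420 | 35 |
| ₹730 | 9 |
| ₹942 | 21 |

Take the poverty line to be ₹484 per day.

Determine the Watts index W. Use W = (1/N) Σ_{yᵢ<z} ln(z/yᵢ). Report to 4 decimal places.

0.0792

Poor units: 2×₹408, 35×₹420 (q = 37 of N = 67).
Log shortfalls: ln(484/408) = 0.1708 (×2); ln(484/420) = 0.1418 (×35).
W = 5.305692 / 67 = 0.0792.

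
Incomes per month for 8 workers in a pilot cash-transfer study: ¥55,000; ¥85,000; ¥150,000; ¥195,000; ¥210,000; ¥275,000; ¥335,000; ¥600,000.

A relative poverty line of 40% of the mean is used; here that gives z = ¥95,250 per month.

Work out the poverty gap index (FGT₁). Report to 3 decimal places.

Below the line: ¥55,000, ¥85,000 (q = 2 of N = 8).
Relative gaps: (95250−55000)/95250 = 0.4226; (95250−85000)/95250 = 0.1076.
Sum of shortfalls = 0.530184; P₁ averages over all N: 0.530184 / 8 = 0.066.

0.066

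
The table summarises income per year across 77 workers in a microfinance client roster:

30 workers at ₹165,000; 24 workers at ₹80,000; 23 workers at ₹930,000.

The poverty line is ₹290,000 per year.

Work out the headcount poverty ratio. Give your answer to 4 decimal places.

0.7013

54 of the 77 workers have income below ₹290,000.
H = 54/77 = 0.7013.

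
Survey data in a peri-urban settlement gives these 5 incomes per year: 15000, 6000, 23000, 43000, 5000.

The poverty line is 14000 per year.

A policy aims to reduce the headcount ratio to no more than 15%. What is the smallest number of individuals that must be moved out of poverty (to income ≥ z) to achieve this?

2 of the 5 individuals are poor, so H = 2/5 = 0.400.
A headcount ratio of at most 15% allows at most ⌊0.15 × 5⌋ = 0 poor individuals.
So at least 2 − 0 = 2 must be lifted.

2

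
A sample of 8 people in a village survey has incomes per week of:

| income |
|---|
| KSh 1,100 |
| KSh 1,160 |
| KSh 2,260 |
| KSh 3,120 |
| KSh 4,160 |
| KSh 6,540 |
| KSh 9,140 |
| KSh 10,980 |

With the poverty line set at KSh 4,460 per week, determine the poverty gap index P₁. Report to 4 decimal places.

Below the line: KSh 1,100, KSh 1,160, KSh 2,260, KSh 3,120, KSh 4,160 (q = 5 of N = 8).
Relative gaps: (4460−1100)/4460 = 0.7534; (4460−1160)/4460 = 0.7399; (4460−2260)/4460 = 0.4933; (4460−3120)/4460 = 0.3004; (4460−4160)/4460 = 0.0673.
Sum of shortfalls = 2.354260; P₁ averages over all N: 2.354260 / 8 = 0.2943.

0.2943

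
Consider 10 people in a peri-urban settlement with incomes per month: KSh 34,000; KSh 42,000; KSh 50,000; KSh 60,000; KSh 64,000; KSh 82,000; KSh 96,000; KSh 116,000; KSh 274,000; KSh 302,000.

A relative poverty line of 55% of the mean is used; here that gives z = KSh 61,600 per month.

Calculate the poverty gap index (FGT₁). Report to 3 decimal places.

Below z: KSh 34,000, KSh 42,000, KSh 50,000, KSh 60,000 (q = 4 of N = 10).
Normalized shortfalls: (61600−34000)/61600 = 0.4481; (61600−42000)/61600 = 0.3182; (61600−50000)/61600 = 0.1883; (61600−60000)/61600 = 0.0260.
Sum of shortfalls = 0.980519; P₁ averages over all N: 0.980519 / 10 = 0.098.

0.098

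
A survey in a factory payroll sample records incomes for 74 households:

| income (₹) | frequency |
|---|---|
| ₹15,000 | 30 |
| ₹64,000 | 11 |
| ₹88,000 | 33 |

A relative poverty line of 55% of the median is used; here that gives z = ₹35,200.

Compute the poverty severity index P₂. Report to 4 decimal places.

Below the line: 30×₹15,000 (q = 30 of N = 74).
Relative gaps: (35200−15000)/35200 = 0.5739 (×30).
Squared: 0.3293 (×30).
Sum = 9.879584; P₂ = 9.879584 / 74 = 0.1335.

0.1335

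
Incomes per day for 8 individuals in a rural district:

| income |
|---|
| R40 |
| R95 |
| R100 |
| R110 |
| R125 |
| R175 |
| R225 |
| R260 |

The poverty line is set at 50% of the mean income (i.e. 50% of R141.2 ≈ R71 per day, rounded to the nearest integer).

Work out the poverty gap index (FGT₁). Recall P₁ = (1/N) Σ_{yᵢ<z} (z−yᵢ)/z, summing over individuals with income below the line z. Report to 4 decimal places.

Below the line: R40 (q = 1 of N = 8).
Normalized shortfalls: (71−40)/71 = 0.4366.
Σ = 0.436620. Dividing by the full population N = 8 gives P₁ = 0.0546.

0.0546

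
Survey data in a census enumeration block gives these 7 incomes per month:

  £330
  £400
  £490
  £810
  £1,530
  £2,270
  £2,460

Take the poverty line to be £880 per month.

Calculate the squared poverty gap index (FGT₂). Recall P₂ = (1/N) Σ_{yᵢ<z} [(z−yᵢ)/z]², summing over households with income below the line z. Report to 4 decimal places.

0.1273

Poor units: £330, £400, £490, £810 (q = 4 of N = 7).
Normalized shortfalls: (880−330)/880 = 0.6250; (880−400)/880 = 0.5455; (880−490)/880 = 0.4432; (880−810)/880 = 0.0795.
Squared: 0.3906; 0.2975; 0.1964; 0.0063.
Sum = 0.890883; P₂ = 0.890883 / 7 = 0.1273.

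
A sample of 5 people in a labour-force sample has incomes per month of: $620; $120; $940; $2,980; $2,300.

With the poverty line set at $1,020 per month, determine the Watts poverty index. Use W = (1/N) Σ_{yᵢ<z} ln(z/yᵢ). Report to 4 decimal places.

Below z: $120, $620, $940 (q = 3 of N = 5).
ln(z/y) terms: ln(1020/120) = 2.1401; ln(1020/620) = 0.4978; ln(1020/940) = 0.0817.
W = 2.719583 / 5 = 0.5439.

0.5439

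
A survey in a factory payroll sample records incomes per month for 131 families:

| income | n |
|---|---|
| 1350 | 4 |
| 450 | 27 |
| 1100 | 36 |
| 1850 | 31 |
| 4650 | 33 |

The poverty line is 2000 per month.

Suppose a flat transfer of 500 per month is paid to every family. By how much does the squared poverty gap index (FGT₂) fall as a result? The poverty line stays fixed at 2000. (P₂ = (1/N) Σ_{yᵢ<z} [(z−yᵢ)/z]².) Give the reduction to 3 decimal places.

Before: below the line — 27×450, 36×1100, 4×1350, 31×1850; squared poverty gap index (FGT₂) = 0.18400.
After the 500 transfer: below the line — 27×950, 36×1600, 4×1850; squared poverty gap index (FGT₂) = 0.06797.
Reduction = 0.18400 − 0.06797 = 0.116.

0.116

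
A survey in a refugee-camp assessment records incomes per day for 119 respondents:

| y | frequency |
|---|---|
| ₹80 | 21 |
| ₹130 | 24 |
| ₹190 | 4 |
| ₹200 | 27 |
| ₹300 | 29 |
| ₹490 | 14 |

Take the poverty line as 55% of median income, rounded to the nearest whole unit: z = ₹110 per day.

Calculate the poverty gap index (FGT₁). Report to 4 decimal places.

Incomes under z: 21×₹80 (q = 21 of N = 119).
Gap ratios (z−y)/z: (110−80)/110 = 0.2727 (×21).
Σ = 5.727273. Dividing by the full population N = 119 gives P₁ = 0.0481.

0.0481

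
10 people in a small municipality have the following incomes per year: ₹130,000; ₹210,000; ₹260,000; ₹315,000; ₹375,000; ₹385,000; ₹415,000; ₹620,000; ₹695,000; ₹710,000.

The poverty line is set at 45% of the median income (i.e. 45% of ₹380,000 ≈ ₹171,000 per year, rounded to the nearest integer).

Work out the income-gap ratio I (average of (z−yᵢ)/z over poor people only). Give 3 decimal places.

0.240

Below z: ₹130,000 (q = 1 of N = 10).
Relative gaps: 0.2398; sum = 0.239766.
The income-gap ratio divides by q (the poor only): 0.239766 / 1 = 0.240.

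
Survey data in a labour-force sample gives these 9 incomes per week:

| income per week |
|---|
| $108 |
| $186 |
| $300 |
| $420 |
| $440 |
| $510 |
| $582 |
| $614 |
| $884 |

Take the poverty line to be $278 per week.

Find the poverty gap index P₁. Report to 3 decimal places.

0.105

Below z: $108, $186 (q = 2 of N = 9).
Relative gaps: (278−108)/278 = 0.6115; (278−186)/278 = 0.3309.
Σ = 0.942446. Dividing by the full population N = 9 gives P₁ = 0.105.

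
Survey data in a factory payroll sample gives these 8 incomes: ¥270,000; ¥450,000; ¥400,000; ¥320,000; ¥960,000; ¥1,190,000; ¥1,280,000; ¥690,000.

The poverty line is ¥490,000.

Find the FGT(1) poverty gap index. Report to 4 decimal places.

Poor units: ¥270,000, ¥320,000, ¥400,000, ¥450,000 (q = 4 of N = 8).
Relative gaps: (490000−270000)/490000 = 0.4490; (490000−320000)/490000 = 0.3469; (490000−400000)/490000 = 0.1837; (490000−450000)/490000 = 0.0816.
Σ = 1.061224. Dividing by the full population N = 8 gives P₁ = 0.1327.

0.1327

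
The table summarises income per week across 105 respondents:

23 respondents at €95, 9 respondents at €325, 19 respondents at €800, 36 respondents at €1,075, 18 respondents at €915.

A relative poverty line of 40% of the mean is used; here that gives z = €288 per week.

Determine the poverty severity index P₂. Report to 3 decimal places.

Below z: 23×€95 (q = 23 of N = 105).
Gap ratios (z−y)/z: (288−95)/288 = 0.6701 (×23).
Squared: 0.4491 (×23).
Sum = 10.328981; P₂ = 10.328981 / 105 = 0.098.

0.098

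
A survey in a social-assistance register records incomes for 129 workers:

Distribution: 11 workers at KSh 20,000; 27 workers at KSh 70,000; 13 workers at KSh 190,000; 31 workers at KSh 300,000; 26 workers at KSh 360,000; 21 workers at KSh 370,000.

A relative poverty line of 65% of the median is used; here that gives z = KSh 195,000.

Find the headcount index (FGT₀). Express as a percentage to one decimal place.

39.5%

51 of the 129 workers have income below KSh 195,000.
H = 51/129 = 39.5%.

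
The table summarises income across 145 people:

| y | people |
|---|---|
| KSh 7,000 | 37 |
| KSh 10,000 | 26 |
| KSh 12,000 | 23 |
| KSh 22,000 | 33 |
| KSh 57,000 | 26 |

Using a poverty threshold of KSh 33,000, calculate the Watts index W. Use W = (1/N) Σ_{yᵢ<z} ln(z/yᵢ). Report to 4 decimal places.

Incomes under z: 37×KSh 7,000, 26×KSh 10,000, 23×KSh 12,000, 33×KSh 22,000 (q = 119 of N = 145).
ln(z/y) terms: ln(33000/7000) = 1.5506 (×37); ln(33000/10000) = 1.1939 (×26); ln(33000/12000) = 1.0116 (×23); ln(33000/22000) = 0.4055 (×33).
W = 125.061258 / 145 = 0.8625.

0.8625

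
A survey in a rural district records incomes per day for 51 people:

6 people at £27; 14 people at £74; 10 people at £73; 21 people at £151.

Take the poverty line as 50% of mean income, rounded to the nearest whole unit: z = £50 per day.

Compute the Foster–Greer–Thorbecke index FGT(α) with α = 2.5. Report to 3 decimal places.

Below z: 6×£27 (q = 6 of N = 51).
Gap ratios (z−y)/z: (50−27)/50 = 0.4600 (×6).
Raised to α = 2.5: 0.14351 (×6).
Sum = 0.861085; FGT(2.5) = 0.861085 / 51 = 0.017.

0.017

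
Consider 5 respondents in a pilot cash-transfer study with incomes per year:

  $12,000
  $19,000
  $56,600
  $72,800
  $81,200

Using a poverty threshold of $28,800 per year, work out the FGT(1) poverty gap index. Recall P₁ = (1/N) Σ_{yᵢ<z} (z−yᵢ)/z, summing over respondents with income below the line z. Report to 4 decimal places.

0.1847

Poor units: $12,000, $19,000 (q = 2 of N = 5).
Gap ratios (z−y)/z: (28800−12000)/28800 = 0.5833; (28800−19000)/28800 = 0.3403.
Σ = 0.923611. Dividing by the full population N = 5 gives P₁ = 0.1847.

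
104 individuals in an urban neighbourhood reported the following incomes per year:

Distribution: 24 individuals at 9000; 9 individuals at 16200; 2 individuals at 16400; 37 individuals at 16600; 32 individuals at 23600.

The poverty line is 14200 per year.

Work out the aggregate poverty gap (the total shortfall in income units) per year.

Poor units: 24×9000 (q = 24 of N = 104).
Individual gaps: 24×(14200−9000) = 124800.
Aggregate gap = 124800.

124800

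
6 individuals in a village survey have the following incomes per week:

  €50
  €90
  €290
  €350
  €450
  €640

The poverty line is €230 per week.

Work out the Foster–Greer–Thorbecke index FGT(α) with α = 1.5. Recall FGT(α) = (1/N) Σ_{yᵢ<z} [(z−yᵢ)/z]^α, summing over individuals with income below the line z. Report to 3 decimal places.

0.195

Below the line: €50, €90 (q = 2 of N = 6).
Normalized shortfalls: (230−50)/230 = 0.7826; (230−90)/230 = 0.6087.
Raised to α = 1.5: 0.69234; 0.47490.
Sum = 1.167234; FGT(1.5) = 1.167234 / 6 = 0.195.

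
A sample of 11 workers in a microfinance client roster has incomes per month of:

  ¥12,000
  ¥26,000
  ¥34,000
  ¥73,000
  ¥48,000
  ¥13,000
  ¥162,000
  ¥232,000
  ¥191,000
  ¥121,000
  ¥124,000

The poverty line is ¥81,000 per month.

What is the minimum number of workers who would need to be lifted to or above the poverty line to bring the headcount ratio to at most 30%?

3

Currently q = 6 of N = 11 are below the line (H = 0.545).
A headcount ratio of at most 30% allows at most ⌊0.30 × 11⌋ = 3 poor workers.
So at least 6 − 3 = 3 must be lifted.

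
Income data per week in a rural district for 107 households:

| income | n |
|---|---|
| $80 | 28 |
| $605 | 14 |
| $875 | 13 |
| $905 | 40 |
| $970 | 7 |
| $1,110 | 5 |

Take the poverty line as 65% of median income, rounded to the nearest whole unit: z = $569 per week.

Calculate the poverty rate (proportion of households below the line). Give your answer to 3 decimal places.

28 of the 107 households have income below $569.
H = 28/107 = 0.262.

0.262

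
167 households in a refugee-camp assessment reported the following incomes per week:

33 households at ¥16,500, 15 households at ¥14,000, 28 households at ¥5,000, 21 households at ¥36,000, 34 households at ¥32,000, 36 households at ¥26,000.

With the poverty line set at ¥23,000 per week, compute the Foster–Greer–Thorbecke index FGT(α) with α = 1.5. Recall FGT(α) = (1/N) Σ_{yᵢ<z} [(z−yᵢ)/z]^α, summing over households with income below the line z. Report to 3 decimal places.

0.168

Below z: 28×¥5,000, 15×¥14,000, 33×¥16,500 (q = 76 of N = 167).
Normalized shortfalls: (23000−5000)/23000 = 0.7826 (×28); (23000−14000)/23000 = 0.3913 (×15); (23000−16500)/23000 = 0.2826 (×33).
Raised to α = 1.5: 0.69234 (×28); 0.24478 (×15); 0.15024 (×33).
Sum = 28.014916; FGT(1.5) = 28.014916 / 167 = 0.168.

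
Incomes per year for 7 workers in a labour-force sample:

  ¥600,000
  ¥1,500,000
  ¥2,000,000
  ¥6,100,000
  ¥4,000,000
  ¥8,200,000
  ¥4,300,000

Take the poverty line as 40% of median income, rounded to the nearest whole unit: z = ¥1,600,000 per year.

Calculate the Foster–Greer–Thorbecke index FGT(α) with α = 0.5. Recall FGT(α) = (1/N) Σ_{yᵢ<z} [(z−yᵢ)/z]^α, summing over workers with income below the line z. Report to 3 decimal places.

Incomes under z: ¥600,000, ¥1,500,000 (q = 2 of N = 7).
Normalized shortfalls: (1600000−600000)/1600000 = 0.6250; (1600000−1500000)/1600000 = 0.0625.
Raised to α = 0.5: 0.79057; 0.25000.
Sum = 1.040569; FGT(0.5) = 1.040569 / 7 = 0.149.

0.149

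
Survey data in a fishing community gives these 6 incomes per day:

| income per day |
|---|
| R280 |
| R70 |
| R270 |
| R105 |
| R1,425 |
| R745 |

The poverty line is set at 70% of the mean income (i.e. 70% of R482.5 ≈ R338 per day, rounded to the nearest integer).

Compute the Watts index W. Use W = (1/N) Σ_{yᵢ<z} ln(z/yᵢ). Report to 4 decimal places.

0.5261

Below the line: R70, R105, R270, R280 (q = 4 of N = 6).
Log gaps: ln(338/70) = 1.5746; ln(338/105) = 1.1691; ln(338/270) = 0.2246; ln(338/280) = 0.1883.
W = 3.156516 / 6 = 0.5261.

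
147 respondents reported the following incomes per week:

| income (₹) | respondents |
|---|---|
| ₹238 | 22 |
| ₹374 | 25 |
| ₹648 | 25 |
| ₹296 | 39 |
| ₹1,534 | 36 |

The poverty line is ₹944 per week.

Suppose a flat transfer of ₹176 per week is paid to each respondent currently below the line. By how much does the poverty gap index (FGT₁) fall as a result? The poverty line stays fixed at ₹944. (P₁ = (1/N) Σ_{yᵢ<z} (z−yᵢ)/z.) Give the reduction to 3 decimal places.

0.141

Before: below the line — 22×₹238, 39×₹296, 25×₹374, 25×₹648; poverty gap index (FGT₁) = 0.45006.
After the ₹176 transfer: below the line — 22×₹414, 39×₹472, 25×₹550, 25×₹824; poverty gap index (FGT₁) = 0.30928.
Reduction = 0.45006 − 0.30928 = 0.141.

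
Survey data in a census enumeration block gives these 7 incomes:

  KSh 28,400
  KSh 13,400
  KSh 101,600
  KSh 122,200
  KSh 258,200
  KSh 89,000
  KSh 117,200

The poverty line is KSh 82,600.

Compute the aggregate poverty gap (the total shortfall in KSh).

Below the line: KSh 13,400, KSh 28,400 (q = 2 of N = 7).
Individual gaps: 82600−13400 = 69200; 82600−28400 = 54200.
Aggregate gap = KSh 123,400.

KSh 123,400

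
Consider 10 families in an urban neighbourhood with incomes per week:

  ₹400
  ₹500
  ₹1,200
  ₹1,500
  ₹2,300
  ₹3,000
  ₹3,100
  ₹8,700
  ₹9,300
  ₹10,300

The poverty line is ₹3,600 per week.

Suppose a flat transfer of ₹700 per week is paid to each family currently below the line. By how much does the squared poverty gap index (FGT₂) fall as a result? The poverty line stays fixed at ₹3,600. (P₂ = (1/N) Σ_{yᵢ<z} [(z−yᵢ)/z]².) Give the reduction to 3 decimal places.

Before: below the line — ₹400, ₹500, ₹1,200, ₹1,500, ₹2,300, ₹3,000, ₹3,100; squared poverty gap index (FGT₂) = 0.24938.
After the ₹700 transfer: below the line — ₹1,100, ₹1,200, ₹1,900, ₹2,200, ₹3,000; squared poverty gap index (FGT₂) = 0.13287.
Reduction = 0.24938 − 0.13287 = 0.117.

0.117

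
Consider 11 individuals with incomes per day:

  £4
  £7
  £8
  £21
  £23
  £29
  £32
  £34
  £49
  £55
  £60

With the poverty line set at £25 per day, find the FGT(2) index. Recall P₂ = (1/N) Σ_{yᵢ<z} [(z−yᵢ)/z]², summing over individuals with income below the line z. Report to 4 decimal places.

0.1562

Below the line: £4, £7, £8, £21, £23 (q = 5 of N = 11).
Normalized shortfalls: (25−4)/25 = 0.8400; (25−7)/25 = 0.7200; (25−8)/25 = 0.6800; (25−21)/25 = 0.1600; (25−23)/25 = 0.0800.
Squared: 0.7056; 0.5184; 0.4624; 0.0256; 0.0064.
Sum = 1.718400; P₂ = 1.718400 / 11 = 0.1562.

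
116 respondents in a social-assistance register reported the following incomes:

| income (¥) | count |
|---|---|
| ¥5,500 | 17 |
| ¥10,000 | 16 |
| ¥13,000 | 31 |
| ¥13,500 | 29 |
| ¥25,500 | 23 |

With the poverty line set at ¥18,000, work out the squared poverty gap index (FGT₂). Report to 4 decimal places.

Below z: 17×¥5,500, 16×¥10,000, 31×¥13,000, 29×¥13,500 (q = 93 of N = 116).
Shortfall ratios: (18000−5500)/18000 = 0.6944 (×17); (18000−10000)/18000 = 0.4444 (×16); (18000−13000)/18000 = 0.2778 (×31); (18000−13500)/18000 = 0.2500 (×29).
Squared: 0.4823 (×17); 0.1975 (×16); 0.0772 (×31); 0.0625 (×29).
Sum = 15.563272; P₂ = 15.563272 / 116 = 0.1342.

0.1342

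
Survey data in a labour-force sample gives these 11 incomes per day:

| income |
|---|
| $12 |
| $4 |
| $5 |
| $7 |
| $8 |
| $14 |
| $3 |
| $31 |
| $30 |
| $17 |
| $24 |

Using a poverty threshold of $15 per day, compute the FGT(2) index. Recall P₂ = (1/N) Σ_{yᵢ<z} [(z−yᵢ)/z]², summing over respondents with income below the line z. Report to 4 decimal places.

0.1972

Poor units: $3, $4, $5, $7, $8, $12, $14 (q = 7 of N = 11).
Normalized shortfalls: (15−3)/15 = 0.8000; (15−4)/15 = 0.7333; (15−5)/15 = 0.6667; (15−7)/15 = 0.5333; (15−8)/15 = 0.4667; (15−12)/15 = 0.2000; (15−14)/15 = 0.0667.
Squared: 0.6400; 0.5378; 0.4444; 0.2844; 0.2178; 0.0400; 0.0044.
Sum = 2.168889; P₂ = 2.168889 / 11 = 0.1972.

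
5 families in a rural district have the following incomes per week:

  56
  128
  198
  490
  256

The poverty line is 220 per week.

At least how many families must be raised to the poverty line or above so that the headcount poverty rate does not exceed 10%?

3 of the 5 families are poor, so H = 3/5 = 0.600.
A headcount ratio of at most 10% allows at most ⌊0.10 × 5⌋ = 0 poor families.
So at least 3 − 0 = 3 must be lifted.

3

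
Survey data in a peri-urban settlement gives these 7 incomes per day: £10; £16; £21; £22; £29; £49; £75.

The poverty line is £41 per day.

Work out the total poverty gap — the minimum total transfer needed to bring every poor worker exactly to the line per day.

Poor units: £10, £16, £21, £22, £29 (q = 5 of N = 7).
Individual gaps: 41−10 = 31; 41−16 = 25; 41−21 = 20; 41−22 = 19; 41−29 = 12.
Aggregate gap = £107.

£107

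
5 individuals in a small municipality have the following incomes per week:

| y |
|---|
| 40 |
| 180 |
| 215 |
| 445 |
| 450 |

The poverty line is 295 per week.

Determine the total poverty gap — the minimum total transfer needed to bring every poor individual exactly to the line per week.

450

Below z: 40, 180, 215 (q = 3 of N = 5).
Individual gaps: 295−40 = 255; 295−180 = 115; 295−215 = 80.
Aggregate gap = 450.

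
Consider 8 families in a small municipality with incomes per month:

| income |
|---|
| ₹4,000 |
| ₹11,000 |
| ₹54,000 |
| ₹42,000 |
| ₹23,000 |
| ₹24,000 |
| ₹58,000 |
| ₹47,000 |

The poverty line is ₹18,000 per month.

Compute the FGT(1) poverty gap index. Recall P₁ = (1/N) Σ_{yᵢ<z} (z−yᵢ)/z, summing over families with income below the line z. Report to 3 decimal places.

Poor units: ₹4,000, ₹11,000 (q = 2 of N = 8).
Gap ratios (z−y)/z: (18000−4000)/18000 = 0.7778; (18000−11000)/18000 = 0.3889.
Sum of shortfalls = 1.166667; P₁ averages over all N: 1.166667 / 8 = 0.146.

0.146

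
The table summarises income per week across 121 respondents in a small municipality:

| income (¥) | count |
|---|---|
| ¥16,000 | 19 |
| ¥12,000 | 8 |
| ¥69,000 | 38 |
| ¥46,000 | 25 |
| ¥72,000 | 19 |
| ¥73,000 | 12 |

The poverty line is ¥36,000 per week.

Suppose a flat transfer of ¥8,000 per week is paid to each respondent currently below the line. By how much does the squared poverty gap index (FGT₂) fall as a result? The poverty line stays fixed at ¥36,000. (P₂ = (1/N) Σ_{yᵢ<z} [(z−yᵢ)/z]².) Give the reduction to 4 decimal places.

Before: below the line — 8×¥12,000, 19×¥16,000; squared poverty gap index (FGT₂) = 0.077849.
After the ¥8,000 transfer: below the line — 8×¥20,000, 19×¥24,000; squared poverty gap index (FGT₂) = 0.030507.
Reduction = 0.077849 − 0.030507 = 0.0473.

0.0473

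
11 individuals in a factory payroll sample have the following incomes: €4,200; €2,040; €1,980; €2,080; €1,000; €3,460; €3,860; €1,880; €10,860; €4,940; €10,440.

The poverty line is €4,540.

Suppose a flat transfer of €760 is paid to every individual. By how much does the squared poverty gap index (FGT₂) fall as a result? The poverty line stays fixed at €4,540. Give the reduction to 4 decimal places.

Before: below the line — €1,000, €1,880, €1,980, €2,040, €2,080, €3,460, €3,860, €4,200; squared poverty gap index (FGT₂) = 0.177335.
After the €760 transfer: below the line — €1,760, €2,640, €2,740, €2,800, €2,840, €4,220; squared poverty gap index (FGT₂) = 0.090851.
Reduction = 0.177335 − 0.090851 = 0.0865.

0.0865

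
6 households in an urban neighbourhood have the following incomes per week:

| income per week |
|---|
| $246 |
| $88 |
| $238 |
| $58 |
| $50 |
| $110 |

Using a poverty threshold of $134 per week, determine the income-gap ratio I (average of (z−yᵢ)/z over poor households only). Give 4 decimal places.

Below the line: $50, $58, $88, $110 (q = 4 of N = 6).
Relative gaps: 0.6269, 0.5672, 0.3433, 0.1791; sum = 1.716418.
The income-gap ratio divides by q (the poor only): 1.716418 / 4 = 0.4291.

0.4291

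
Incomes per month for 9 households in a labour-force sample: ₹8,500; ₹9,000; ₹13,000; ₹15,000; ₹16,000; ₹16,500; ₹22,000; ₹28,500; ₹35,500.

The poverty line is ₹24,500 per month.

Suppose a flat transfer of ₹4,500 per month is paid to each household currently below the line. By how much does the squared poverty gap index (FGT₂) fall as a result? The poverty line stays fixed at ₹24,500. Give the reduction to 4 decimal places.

Before: below the line — ₹8,500, ₹9,000, ₹13,000, ₹15,000, ₹16,000, ₹16,500, ₹22,000; squared poverty gap index (FGT₂) = 0.159424.
After the ₹4,500 transfer: below the line — ₹13,000, ₹13,500, ₹17,500, ₹19,500, ₹20,500, ₹21,000; squared poverty gap index (FGT₂) = 0.065806.
Reduction = 0.159424 − 0.065806 = 0.0936.

0.0936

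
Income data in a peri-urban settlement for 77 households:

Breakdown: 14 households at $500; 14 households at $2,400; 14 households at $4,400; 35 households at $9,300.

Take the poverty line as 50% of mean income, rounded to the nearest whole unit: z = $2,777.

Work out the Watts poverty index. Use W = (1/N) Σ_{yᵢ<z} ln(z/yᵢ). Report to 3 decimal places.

Poor units: 14×$500, 14×$2,400 (q = 28 of N = 77).
Log shortfalls: ln(2777/500) = 1.7145 (×14); ln(2777/2400) = 0.1459 (×14).
W = 26.045892 / 77 = 0.338.

0.338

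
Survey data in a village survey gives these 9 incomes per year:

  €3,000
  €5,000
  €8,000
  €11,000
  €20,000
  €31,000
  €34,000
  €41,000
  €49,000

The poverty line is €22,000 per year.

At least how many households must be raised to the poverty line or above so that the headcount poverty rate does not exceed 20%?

4

Currently q = 5 of N = 9 are below the line (H = 0.556).
A headcount ratio of at most 20% allows at most ⌊0.20 × 9⌋ = 1 poor households.
So at least 5 − 1 = 4 must be lifted.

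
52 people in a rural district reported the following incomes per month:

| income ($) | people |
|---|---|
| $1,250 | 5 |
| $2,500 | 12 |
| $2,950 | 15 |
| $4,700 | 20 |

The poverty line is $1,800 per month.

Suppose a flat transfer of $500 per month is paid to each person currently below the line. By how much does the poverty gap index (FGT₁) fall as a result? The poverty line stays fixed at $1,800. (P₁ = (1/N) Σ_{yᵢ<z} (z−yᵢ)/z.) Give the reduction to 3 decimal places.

0.027

Before: below the line — 5×$1,250; poverty gap index (FGT₁) = 0.02938.
After the $500 transfer: below the line — 5×$1,750; poverty gap index (FGT₁) = 0.00267.
Reduction = 0.02938 − 0.00267 = 0.027.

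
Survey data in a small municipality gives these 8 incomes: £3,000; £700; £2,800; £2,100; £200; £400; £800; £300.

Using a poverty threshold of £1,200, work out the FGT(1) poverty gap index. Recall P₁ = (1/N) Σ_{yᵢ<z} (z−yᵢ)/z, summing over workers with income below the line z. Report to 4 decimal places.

Below z: £200, £300, £400, £700, £800 (q = 5 of N = 8).
Gap ratios (z−y)/z: (1200−200)/1200 = 0.8333; (1200−300)/1200 = 0.7500; (1200−400)/1200 = 0.6667; (1200−700)/1200 = 0.4167; (1200−800)/1200 = 0.3333.
Σ = 3.000000. Dividing by the full population N = 8 gives P₁ = 0.3750.

0.3750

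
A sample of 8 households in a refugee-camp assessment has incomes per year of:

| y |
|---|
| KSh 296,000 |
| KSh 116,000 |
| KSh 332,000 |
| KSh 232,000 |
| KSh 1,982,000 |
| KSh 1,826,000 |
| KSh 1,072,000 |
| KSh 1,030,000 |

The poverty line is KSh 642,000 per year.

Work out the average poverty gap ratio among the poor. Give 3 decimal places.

Poor units: KSh 116,000, KSh 232,000, KSh 296,000, KSh 332,000 (q = 4 of N = 8).
Shortfall ratios (z−y)/z: 0.8193, 0.6386, 0.5389, 0.4829; sum = 2.479751.
The income-gap ratio divides by q (the poor only): 2.479751 / 4 = 0.620.

0.620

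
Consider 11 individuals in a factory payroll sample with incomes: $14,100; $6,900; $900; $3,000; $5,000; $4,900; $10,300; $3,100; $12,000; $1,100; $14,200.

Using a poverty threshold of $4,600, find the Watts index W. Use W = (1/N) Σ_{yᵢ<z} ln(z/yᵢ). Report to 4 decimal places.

0.3531

Poor units: $900, $1,100, $3,000, $3,100 (q = 4 of N = 11).
Log shortfalls: ln(4600/900) = 1.6314; ln(4600/1100) = 1.4307; ln(4600/3000) = 0.4274; ln(4600/3100) = 0.3947.
W = 3.884261 / 11 = 0.3531.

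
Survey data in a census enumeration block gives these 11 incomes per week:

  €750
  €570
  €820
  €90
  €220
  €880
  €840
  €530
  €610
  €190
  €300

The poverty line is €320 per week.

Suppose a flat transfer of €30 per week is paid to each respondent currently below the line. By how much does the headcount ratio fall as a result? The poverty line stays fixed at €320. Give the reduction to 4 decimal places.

0.0909

Before: below the line — €90, €190, €220, €300; headcount ratio = 0.363636.
After the €30 transfer: below the line — €120, €220, €250; headcount ratio = 0.272727.
Reduction = 0.363636 − 0.272727 = 0.0909.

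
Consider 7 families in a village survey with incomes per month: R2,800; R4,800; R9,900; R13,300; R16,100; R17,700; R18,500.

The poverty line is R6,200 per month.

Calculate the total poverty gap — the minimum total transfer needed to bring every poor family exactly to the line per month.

Below z: R2,800, R4,800 (q = 2 of N = 7).
Individual gaps: 6200−2800 = 3400; 6200−4800 = 1400.
Aggregate gap = R4,800.

R4,800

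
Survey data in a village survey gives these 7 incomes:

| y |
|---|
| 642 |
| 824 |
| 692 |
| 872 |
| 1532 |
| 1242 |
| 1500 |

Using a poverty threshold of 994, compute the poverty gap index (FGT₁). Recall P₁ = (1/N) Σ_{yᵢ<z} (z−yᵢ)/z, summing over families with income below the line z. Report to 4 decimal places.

0.1360

Below the line: 642, 692, 824, 872 (q = 4 of N = 7).
Normalized shortfalls: (994−642)/994 = 0.3541; (994−692)/994 = 0.3038; (994−824)/994 = 0.1710; (994−872)/994 = 0.1227.
Sum of shortfalls = 0.951710; P₁ averages over all N: 0.951710 / 7 = 0.1360.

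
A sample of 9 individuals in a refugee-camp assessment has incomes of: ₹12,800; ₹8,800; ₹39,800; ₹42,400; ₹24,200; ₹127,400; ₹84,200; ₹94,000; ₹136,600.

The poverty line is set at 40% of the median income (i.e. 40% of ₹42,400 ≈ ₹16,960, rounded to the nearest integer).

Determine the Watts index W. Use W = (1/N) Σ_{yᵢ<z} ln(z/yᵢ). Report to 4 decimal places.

Incomes under z: ₹8,800, ₹12,800 (q = 2 of N = 9).
Log gaps: ln(16960/8800) = 0.6561; ln(16960/12800) = 0.2814.
W = 0.937518 / 9 = 0.1042.

0.1042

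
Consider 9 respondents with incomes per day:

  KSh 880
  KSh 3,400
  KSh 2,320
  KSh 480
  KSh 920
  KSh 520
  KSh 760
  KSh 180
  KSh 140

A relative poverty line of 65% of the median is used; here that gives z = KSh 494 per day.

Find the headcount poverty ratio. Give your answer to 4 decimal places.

3 of the 9 respondents have income below KSh 494.
H = 3/9 = 0.3333.

0.3333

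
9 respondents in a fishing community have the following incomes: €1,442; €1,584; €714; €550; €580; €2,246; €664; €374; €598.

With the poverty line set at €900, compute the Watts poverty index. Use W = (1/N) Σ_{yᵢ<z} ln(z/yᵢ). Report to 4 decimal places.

0.3060

Poor units: €374, €550, €580, €598, €664, €714 (q = 6 of N = 9).
Log gaps: ln(900/374) = 0.8781; ln(900/550) = 0.4925; ln(900/580) = 0.4394; ln(900/598) = 0.4088; ln(900/664) = 0.3041; ln(900/714) = 0.2315.
W = 2.754411 / 9 = 0.3060.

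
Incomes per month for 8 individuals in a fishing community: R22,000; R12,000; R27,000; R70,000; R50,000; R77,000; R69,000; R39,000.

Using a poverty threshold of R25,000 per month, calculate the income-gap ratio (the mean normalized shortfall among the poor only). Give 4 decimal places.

0.3200

Below the line: R12,000, R22,000 (q = 2 of N = 8).
Relative gaps: 0.5200, 0.1200; sum = 0.640000.
The income-gap ratio divides by q (the poor only): 0.640000 / 2 = 0.3200.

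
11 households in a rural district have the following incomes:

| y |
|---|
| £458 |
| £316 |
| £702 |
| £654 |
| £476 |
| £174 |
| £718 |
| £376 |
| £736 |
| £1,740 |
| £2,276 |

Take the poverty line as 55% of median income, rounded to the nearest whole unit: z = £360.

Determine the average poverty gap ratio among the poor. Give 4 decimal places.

Below the line: £174, £316 (q = 2 of N = 11).
Shortfall ratios (z−y)/z: 0.5167, 0.1222; sum = 0.638889.
I averages over the q = 2 poor units only: 0.638889 / 2 = 0.3194.

0.3194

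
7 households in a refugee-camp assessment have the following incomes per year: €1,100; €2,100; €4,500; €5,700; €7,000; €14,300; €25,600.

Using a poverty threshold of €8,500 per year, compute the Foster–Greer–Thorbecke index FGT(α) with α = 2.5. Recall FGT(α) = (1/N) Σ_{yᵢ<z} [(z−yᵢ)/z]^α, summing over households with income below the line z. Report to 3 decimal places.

0.204

Incomes under z: €1,100, €2,100, €4,500, €5,700, €7,000 (q = 5 of N = 7).
Relative gaps: (8500−1100)/8500 = 0.8706; (8500−2100)/8500 = 0.7529; (8500−4500)/8500 = 0.4706; (8500−5700)/8500 = 0.3294; (8500−7000)/8500 = 0.1765.
Raised to α = 2.5: 0.70718; 0.49193; 0.15192; 0.06228; 0.01308.
Sum = 1.426390; FGT(2.5) = 1.426390 / 7 = 0.204.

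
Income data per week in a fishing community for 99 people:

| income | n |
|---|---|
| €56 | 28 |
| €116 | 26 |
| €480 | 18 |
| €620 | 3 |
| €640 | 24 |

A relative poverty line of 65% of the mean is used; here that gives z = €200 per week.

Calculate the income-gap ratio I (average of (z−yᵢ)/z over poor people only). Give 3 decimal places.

Below the line: 28×€56, 26×€116 (q = 54 of N = 99).
Relative gaps: 0.7200 (×28), 0.4200 (×26); sum = 31.080000.
I averages over the q = 54 poor units only: 31.080000 / 54 = 0.576.

0.576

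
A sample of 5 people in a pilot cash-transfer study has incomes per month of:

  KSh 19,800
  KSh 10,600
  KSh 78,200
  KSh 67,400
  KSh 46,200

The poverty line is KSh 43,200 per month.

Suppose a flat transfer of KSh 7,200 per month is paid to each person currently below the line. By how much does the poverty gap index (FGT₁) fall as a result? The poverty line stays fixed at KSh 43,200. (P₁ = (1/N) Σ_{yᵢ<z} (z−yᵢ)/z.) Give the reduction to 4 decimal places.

0.0667

Before: below the line — KSh 10,600, KSh 19,800; poverty gap index (FGT₁) = 0.259259.
After the KSh 7,200 transfer: below the line — KSh 17,800, KSh 27,000; poverty gap index (FGT₁) = 0.192593.
Reduction = 0.259259 − 0.192593 = 0.0667.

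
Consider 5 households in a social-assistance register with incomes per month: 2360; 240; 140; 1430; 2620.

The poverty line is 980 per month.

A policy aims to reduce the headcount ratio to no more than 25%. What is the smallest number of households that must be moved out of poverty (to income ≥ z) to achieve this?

2 of the 5 households are poor, so H = 2/5 = 0.400.
A headcount ratio of at most 25% allows at most ⌊0.25 × 5⌋ = 1 poor households.
So at least 2 − 1 = 1 must be lifted.

1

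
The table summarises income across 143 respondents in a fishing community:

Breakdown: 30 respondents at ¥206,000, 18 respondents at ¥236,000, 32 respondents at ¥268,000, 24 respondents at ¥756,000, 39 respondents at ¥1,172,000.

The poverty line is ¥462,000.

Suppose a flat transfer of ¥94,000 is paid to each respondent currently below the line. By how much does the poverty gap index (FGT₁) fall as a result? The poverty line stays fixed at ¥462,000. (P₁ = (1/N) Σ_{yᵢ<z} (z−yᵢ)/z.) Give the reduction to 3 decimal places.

Before: below the line — 30×¥206,000, 18×¥236,000, 32×¥268,000; poverty gap index (FGT₁) = 0.27179.
After the ¥94,000 transfer: below the line — 30×¥300,000, 18×¥330,000, 32×¥362,000; poverty gap index (FGT₁) = 0.15796.
Reduction = 0.27179 − 0.15796 = 0.114.

0.114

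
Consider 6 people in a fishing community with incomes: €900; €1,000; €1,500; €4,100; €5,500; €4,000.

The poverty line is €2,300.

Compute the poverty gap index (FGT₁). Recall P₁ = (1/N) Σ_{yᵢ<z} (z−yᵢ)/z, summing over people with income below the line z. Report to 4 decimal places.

0.2536

Below z: €900, €1,000, €1,500 (q = 3 of N = 6).
Shortfall ratios: (2300−900)/2300 = 0.6087; (2300−1000)/2300 = 0.5652; (2300−1500)/2300 = 0.3478.
Sum of shortfalls = 1.521739; P₁ averages over all N: 1.521739 / 6 = 0.2536.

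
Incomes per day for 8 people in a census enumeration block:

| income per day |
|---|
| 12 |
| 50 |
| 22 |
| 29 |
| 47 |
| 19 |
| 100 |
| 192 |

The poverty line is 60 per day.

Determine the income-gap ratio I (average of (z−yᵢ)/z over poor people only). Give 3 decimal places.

Poor units: 12, 19, 22, 29, 47, 50 (q = 6 of N = 8).
Relative gaps: 0.8000, 0.6833, 0.6333, 0.5167, 0.2167, 0.1667; sum = 3.016667.
I averages over the q = 6 poor units only: 3.016667 / 6 = 0.503.

0.503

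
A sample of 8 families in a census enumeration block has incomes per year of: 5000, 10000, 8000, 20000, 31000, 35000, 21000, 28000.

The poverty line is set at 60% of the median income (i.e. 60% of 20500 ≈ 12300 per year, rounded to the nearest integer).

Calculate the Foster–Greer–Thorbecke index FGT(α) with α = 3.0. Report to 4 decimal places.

0.0323

Below the line: 5000, 8000, 10000 (q = 3 of N = 8).
Gap ratios (z−y)/z: (12300−5000)/12300 = 0.5935; (12300−8000)/12300 = 0.3496; (12300−10000)/12300 = 0.1870.
Raised to α = 3.0: 0.20905; 0.04273; 0.00654.
Sum = 0.258316; FGT(3.0) = 0.258316 / 8 = 0.0323.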